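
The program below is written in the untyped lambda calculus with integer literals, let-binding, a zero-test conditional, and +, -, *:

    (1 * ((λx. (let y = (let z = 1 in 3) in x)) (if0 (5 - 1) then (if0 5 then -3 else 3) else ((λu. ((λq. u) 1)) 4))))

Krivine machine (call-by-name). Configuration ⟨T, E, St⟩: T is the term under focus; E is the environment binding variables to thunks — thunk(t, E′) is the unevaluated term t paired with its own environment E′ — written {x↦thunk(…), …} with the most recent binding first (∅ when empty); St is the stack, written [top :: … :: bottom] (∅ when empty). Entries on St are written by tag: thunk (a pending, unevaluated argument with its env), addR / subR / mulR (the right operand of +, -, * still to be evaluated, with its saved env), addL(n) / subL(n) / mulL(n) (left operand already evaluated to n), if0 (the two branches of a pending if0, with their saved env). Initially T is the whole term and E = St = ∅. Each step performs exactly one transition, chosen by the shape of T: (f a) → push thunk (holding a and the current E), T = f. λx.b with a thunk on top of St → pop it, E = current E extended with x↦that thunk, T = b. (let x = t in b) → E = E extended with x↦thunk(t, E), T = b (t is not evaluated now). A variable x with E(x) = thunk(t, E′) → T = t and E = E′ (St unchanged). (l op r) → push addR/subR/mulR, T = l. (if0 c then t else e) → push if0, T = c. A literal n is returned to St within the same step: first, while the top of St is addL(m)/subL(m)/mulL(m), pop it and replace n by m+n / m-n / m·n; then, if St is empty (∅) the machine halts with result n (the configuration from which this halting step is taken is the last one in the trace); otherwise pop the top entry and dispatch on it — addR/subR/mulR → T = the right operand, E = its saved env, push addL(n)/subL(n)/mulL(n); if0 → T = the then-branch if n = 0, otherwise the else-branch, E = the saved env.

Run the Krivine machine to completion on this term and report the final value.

Answer: 4

Machine steps:
t=0: [T=(1 * ((λx. (let y = (let z = 1 in 3) in x)) (if0 (5 - 1) then (if0 5 then -3 else 3) else ((λu. ((λq. u) 1)) 4)))) | E=∅ | St=∅]
t=1: [T=1 | E=∅ | St=[mulR]]
t=2: [T=((λx. (let y = (let z = 1 in 3) in x)) (if0 (5 - 1) then (if0 5 then -3 else 3) else ((λu. ((λq. u) 1)) 4))) | E=∅ | St=[mulL(1)]]
t=3: [T=(λx. (let y = (let z = 1 in 3) in x)) | E=∅ | St=[thunk :: mulL(1)]]
t=4: [T=(let y = (let z = 1 in 3) in x) | E={x↦thunk((if0 (5 - 1) then (if0 5 then -3 else 3) else ((λu. ((λq. u) 1)) 4)), ∅)} | St=[mulL(1)]]
t=5: [T=x | E={y↦thunk((let z = 1 in 3), {x↦thunk((if0 (5 - 1) then (if0 5 then -3 else 3) else ((λu. ((λq. u) 1)) 4)), ∅)}), x↦thunk((if0 (5 - 1) then (if0 5 then -3 else 3) else ((λu. ((λq. u) 1)) 4)), ∅)} | St=[mulL(1)]]
t=6: [T=(if0 (5 - 1) then (if0 5 then -3 else 3) else ((λu. ((λq. u) 1)) 4)) | E=∅ | St=[mulL(1)]]
t=7: [T=(5 - 1) | E=∅ | St=[if0 :: mulL(1)]]
t=8: [T=5 | E=∅ | St=[subR :: if0 :: mulL(1)]]
t=9: [T=1 | E=∅ | St=[subL(5) :: if0 :: mulL(1)]]
t=10: [T=((λu. ((λq. u) 1)) 4) | E=∅ | St=[mulL(1)]]
t=11: [T=(λu. ((λq. u) 1)) | E=∅ | St=[thunk :: mulL(1)]]
t=12: [T=((λq. u) 1) | E={u↦thunk(4, ∅)} | St=[mulL(1)]]
t=13: [T=(λq. u) | E={u↦thunk(4, ∅)} | St=[thunk :: mulL(1)]]
t=14: [T=u | E={q↦thunk(1, {u↦thunk(4, ∅)}), u↦thunk(4, ∅)} | St=[mulL(1)]]
t=15: [T=4 | E=∅ | St=[mulL(1)]]
→ final value 4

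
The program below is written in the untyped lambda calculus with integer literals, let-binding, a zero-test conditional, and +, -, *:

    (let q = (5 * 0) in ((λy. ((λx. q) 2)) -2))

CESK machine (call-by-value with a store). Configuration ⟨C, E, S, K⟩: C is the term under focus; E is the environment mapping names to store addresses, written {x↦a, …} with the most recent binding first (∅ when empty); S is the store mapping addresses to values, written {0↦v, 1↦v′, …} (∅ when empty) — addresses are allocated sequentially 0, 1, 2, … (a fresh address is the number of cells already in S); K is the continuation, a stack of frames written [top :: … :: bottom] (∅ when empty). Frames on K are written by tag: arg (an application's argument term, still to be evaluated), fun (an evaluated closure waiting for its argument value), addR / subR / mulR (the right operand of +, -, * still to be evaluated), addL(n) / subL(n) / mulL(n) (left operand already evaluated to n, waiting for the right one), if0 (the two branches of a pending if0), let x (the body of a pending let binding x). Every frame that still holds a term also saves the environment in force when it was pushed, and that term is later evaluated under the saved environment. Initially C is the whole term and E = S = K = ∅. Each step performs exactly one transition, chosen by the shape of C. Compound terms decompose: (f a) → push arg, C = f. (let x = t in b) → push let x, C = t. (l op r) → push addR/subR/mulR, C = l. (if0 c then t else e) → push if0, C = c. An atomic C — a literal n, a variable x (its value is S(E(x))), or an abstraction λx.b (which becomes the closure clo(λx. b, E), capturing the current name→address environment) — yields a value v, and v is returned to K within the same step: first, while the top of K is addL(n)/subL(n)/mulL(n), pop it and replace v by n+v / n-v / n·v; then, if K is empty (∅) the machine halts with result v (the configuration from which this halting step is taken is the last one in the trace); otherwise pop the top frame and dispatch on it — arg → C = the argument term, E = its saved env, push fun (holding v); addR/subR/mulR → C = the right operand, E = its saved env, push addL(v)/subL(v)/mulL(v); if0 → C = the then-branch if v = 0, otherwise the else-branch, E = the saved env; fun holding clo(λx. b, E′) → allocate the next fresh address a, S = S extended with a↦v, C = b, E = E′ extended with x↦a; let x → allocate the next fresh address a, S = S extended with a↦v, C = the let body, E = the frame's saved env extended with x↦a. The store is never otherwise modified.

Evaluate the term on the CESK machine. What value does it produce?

Answer: 0

Execution trace:
0. [C=(let q = (5 * 0) in ((λy. ((λx. q) 2)) -2)) | E=∅ | S=∅ | K=∅]
1. [C=(5 * 0) | E=∅ | S=∅ | K=[let q]]
2. [C=5 | E=∅ | S=∅ | K=[mulR :: let q]]
3. [C=0 | E=∅ | S=∅ | K=[mulL(5) :: let q]]
4. [C=((λy. ((λx. q) 2)) -2) | E={q↦0} | S={0↦0} | K=∅]
5. [C=(λy. ((λx. q) 2)) | E={q↦0} | S={0↦0} | K=[arg]]
6. [C=-2 | E={q↦0} | S={0↦0} | K=[fun]]
7. [C=((λx. q) 2) | E={y↦1, q↦0} | S={0↦0, 1↦-2} | K=∅]
8. [C=(λx. q) | E={y↦1, q↦0} | S={0↦0, 1↦-2} | K=[arg]]
9. [C=2 | E={y↦1, q↦0} | S={0↦0, 1↦-2} | K=[fun]]
10. [C=q | E={x↦2, y↦1, q↦0} | S={0↦0, 1↦-2, 2↦2} | K=∅]
→ final value 0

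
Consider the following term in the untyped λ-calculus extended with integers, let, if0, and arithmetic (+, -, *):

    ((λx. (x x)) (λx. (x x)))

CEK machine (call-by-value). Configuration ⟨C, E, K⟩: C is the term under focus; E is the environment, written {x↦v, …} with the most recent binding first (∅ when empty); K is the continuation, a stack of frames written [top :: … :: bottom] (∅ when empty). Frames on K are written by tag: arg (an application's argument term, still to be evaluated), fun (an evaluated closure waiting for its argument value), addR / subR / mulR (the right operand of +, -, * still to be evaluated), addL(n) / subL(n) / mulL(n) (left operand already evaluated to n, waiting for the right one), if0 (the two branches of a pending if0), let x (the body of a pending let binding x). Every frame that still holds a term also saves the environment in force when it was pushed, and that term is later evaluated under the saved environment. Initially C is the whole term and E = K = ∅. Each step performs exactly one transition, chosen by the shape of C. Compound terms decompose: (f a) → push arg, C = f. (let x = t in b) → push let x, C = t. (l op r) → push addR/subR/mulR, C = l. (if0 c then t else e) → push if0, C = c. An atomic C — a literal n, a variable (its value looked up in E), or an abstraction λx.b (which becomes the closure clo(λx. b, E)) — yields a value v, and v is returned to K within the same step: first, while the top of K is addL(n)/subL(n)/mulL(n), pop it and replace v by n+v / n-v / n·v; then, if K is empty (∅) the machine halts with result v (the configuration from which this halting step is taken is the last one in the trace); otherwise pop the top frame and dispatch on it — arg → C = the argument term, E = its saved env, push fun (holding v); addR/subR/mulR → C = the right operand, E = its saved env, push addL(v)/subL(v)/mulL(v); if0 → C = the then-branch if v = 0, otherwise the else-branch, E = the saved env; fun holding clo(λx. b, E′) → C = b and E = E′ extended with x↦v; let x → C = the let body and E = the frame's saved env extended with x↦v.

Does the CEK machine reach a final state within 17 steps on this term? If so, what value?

0. [C=((λx. (x x)) (λx. (x x))) | E=∅ | K=∅]
1. [C=(λx. (x x)) | E=∅ | K=[arg]]
2. [C=(λx. (x x)) | E=∅ | K=[fun]]
3. [C=(x x) | E={x↦clo(λx. (x x), ∅)} | K=∅]
4. [C=x | E={x↦clo(λx. (x x), ∅)} | K=[arg]]
5. [C=x | E={x↦clo(λx. (x x), ∅)} | K=[fun]]
… configuration repeats with period 3 (steps 3–5 recur indefinitely) …

Answer: DIVERGES (no final state within 17 steps)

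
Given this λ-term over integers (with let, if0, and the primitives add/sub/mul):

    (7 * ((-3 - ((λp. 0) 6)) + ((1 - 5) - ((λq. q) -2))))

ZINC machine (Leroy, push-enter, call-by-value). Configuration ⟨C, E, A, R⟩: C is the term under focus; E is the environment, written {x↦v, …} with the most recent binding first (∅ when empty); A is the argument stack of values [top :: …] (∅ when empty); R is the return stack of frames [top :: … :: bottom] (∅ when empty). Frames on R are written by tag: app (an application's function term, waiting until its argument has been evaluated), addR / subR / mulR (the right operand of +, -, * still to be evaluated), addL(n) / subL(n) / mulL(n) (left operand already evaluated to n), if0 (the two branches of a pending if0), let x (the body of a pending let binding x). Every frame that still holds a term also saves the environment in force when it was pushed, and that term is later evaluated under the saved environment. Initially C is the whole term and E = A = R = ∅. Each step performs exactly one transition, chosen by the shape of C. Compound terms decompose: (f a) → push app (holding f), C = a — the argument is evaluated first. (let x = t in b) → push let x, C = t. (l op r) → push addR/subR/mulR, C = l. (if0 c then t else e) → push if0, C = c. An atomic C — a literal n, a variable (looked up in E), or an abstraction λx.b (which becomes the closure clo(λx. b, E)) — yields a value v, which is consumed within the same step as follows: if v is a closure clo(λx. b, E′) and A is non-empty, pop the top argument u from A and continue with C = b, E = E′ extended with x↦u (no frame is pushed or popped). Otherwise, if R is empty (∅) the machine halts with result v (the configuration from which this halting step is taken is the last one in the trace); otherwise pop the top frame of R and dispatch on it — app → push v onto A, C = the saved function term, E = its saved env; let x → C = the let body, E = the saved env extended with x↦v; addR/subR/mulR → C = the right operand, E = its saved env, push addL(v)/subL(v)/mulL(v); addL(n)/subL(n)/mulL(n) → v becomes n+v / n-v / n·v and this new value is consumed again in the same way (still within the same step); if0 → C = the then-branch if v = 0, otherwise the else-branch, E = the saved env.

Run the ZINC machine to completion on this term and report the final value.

Answer: -35

Machine steps:
[0] [C=(7 * ((-3 - ((λp. 0) 6)) + ((1 - 5) - ((λq. q) -2)))) | E=∅ | A=∅ | R=∅]
[1] [C=7 | E=∅ | A=∅ | R=[mulR]]
[2] [C=((-3 - ((λp. 0) 6)) + ((1 - 5) - ((λq. q) -2))) | E=∅ | A=∅ | R=[mulL(7)]]
[3] [C=(-3 - ((λp. 0) 6)) | E=∅ | A=∅ | R=[addR :: mulL(7)]]
[4] [C=-3 | E=∅ | A=∅ | R=[subR :: addR :: mulL(7)]]
[5] [C=((λp. 0) 6) | E=∅ | A=∅ | R=[subL(-3) :: addR :: mulL(7)]]
[6] [C=6 | E=∅ | A=∅ | R=[app :: subL(-3) :: addR :: mulL(7)]]
[7] [C=(λp. 0) | E=∅ | A=[6] | R=[subL(-3) :: addR :: mulL(7)]]
[8] [C=0 | E={p↦6} | A=∅ | R=[subL(-3) :: addR :: mulL(7)]]
[9] [C=((1 - 5) - ((λq. q) -2)) | E=∅ | A=∅ | R=[addL(-3) :: mulL(7)]]
[10] [C=(1 - 5) | E=∅ | A=∅ | R=[subR :: addL(-3) :: mulL(7)]]
[11] [C=1 | E=∅ | A=∅ | R=[subR :: subR :: addL(-3) :: mulL(7)]]
[12] [C=5 | E=∅ | A=∅ | R=[subL(1) :: subR :: addL(-3) :: mulL(7)]]
[13] [C=((λq. q) -2) | E=∅ | A=∅ | R=[subL(-4) :: addL(-3) :: mulL(7)]]
[14] [C=-2 | E=∅ | A=∅ | R=[app :: subL(-4) :: addL(-3) :: mulL(7)]]
[15] [C=(λq. q) | E=∅ | A=[-2] | R=[subL(-4) :: addL(-3) :: mulL(7)]]
[16] [C=q | E={q↦-2} | A=∅ | R=[subL(-4) :: addL(-3) :: mulL(7)]]
→ final value -35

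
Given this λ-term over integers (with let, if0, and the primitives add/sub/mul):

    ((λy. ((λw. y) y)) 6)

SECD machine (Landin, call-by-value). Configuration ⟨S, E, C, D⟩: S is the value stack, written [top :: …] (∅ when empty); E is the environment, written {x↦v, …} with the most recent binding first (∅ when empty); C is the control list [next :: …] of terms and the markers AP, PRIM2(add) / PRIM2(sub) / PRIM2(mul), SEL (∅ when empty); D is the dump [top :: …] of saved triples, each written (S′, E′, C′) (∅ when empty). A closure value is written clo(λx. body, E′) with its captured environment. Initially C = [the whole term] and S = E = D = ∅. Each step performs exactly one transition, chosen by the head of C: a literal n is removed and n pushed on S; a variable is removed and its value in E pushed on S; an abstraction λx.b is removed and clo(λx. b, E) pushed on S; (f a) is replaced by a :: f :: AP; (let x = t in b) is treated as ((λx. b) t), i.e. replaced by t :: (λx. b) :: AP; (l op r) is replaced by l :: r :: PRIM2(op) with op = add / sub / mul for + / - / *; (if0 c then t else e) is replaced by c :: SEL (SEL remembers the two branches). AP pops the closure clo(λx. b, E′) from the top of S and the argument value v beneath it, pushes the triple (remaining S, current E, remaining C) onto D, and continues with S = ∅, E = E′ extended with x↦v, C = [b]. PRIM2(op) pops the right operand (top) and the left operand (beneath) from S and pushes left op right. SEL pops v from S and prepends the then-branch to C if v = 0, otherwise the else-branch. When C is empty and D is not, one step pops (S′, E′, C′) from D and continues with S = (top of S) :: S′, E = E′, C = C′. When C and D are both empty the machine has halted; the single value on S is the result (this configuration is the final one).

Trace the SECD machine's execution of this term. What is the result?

Answer: 6

Derivation:
0. <S=∅, E=∅, C=[((λy. ((λw. y) y)) 6)], D=∅>
1. <S=∅, E=∅, C=[6 :: (λy. ((λw. y) y)) :: AP], D=∅>
2. <S=[6], E=∅, C=[(λy. ((λw. y) y)) :: AP], D=∅>
3. <S=[clo(λy. ((λw. y) y), ∅) :: 6], E=∅, C=[AP], D=∅>
4. <S=∅, E={y↦6}, C=[((λw. y) y)], D=[(∅, ∅, ∅)]>
5. <S=∅, E={y↦6}, C=[y :: (λw. y) :: AP], D=[(∅, ∅, ∅)]>
6. <S=[6], E={y↦6}, C=[(λw. y) :: AP], D=[(∅, ∅, ∅)]>
7. <S=[clo(λw. y, {y↦6}) :: 6], E={y↦6}, C=[AP], D=[(∅, ∅, ∅)]>
8. <S=∅, E={w↦6, y↦6}, C=[y], D=[(∅, {y↦6}, ∅) :: (∅, ∅, ∅)]>
9. <S=[6], E={w↦6, y↦6}, C=∅, D=[(∅, {y↦6}, ∅) :: (∅, ∅, ∅)]>
10. <S=[6], E={y↦6}, C=∅, D=[(∅, ∅, ∅)]>
11. <S=[6], E=∅, C=∅, D=∅>
→ final value 6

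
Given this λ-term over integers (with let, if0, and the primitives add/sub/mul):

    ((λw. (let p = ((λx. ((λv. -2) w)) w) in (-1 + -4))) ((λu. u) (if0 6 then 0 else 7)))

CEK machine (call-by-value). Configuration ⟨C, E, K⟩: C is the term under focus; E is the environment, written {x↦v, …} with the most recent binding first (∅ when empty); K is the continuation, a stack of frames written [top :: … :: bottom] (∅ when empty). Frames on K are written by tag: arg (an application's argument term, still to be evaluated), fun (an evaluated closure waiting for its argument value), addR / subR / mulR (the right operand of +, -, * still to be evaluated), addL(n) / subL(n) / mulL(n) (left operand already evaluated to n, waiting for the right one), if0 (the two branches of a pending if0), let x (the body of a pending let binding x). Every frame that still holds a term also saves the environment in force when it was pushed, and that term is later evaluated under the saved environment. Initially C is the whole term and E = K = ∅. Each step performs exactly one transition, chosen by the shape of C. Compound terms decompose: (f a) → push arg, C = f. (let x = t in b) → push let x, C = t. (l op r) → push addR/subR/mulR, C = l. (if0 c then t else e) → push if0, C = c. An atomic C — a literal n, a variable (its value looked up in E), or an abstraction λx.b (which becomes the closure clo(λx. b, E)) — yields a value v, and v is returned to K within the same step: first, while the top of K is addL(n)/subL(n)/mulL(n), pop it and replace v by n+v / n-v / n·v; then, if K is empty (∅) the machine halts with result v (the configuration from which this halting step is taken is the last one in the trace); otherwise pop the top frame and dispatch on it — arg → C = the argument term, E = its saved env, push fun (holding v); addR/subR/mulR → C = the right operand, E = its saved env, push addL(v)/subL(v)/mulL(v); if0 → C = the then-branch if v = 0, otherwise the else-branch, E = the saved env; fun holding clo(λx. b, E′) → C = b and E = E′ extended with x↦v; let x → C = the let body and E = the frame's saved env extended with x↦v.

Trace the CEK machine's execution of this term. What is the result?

step 0: [C=((λw. (let p = ((λx. ((λv. -2) w)) w) in (-1 + -4))) ((λu. u) (if0 6 then 0 else 7))) | E=∅ | K=∅]
step 1: [C=(λw. (let p = ((λx. ((λv. -2) w)) w) in (-1 + -4))) | E=∅ | K=[arg]]
step 2: [C=((λu. u) (if0 6 then 0 else 7)) | E=∅ | K=[fun]]
step 3: [C=(λu. u) | E=∅ | K=[arg :: fun]]
step 4: [C=(if0 6 then 0 else 7) | E=∅ | K=[fun :: fun]]
step 5: [C=6 | E=∅ | K=[if0 :: fun :: fun]]
step 6: [C=7 | E=∅ | K=[fun :: fun]]
step 7: [C=u | E={u↦7} | K=[fun]]
step 8: [C=(let p = ((λx. ((λv. -2) w)) w) in (-1 + -4)) | E={w↦7} | K=∅]
step 9: [C=((λx. ((λv. -2) w)) w) | E={w↦7} | K=[let p]]
step 10: [C=(λx. ((λv. -2) w)) | E={w↦7} | K=[arg :: let p]]
step 11: [C=w | E={w↦7} | K=[fun :: let p]]
step 12: [C=((λv. -2) w) | E={x↦7, w↦7} | K=[let p]]
step 13: [C=(λv. -2) | E={x↦7, w↦7} | K=[arg :: let p]]
step 14: [C=w | E={x↦7, w↦7} | K=[fun :: let p]]
step 15: [C=-2 | E={v↦7, x↦7, w↦7} | K=[let p]]
step 16: [C=(-1 + -4) | E={p↦-2, w↦7} | K=∅]
step 17: [C=-1 | E={p↦-2, w↦7} | K=[addR]]
step 18: [C=-4 | E={p↦-2, w↦7} | K=[addL(-1)]]
→ final value -5

Answer: -5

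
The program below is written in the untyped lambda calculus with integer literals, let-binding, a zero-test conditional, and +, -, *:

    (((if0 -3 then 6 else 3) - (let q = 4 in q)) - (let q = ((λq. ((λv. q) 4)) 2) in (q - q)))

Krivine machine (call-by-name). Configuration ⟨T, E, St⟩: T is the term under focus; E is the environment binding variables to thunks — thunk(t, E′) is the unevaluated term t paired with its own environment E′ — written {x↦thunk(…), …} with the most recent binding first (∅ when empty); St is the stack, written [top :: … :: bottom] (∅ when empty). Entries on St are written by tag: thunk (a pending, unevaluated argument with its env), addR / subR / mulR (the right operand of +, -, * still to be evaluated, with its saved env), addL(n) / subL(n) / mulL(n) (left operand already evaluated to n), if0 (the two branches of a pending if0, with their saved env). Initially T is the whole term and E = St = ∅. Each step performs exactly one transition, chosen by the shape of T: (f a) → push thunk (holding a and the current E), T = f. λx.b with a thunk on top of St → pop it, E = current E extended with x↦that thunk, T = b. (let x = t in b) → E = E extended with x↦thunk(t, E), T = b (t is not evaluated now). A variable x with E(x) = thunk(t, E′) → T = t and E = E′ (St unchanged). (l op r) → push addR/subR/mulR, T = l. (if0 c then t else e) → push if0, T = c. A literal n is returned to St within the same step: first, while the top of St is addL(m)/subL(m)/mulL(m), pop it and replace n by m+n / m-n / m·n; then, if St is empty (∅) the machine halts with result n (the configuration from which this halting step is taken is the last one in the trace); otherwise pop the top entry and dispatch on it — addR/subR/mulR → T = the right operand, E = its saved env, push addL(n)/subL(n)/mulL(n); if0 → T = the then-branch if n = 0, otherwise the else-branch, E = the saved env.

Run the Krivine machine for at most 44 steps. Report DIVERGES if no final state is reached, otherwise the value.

step 0: ⟨T=(((if0 -3 then 6 else 3) - (let q = 4 in q)) - (let q = ((λq. ((λv. q) 4)) 2) in (q - q))); E=∅; St=∅⟩
step 1: ⟨T=((if0 -3 then 6 else 3) - (let q = 4 in q)); E=∅; St=[subR]⟩
step 2: ⟨T=(if0 -3 then 6 else 3); E=∅; St=[subR :: subR]⟩
step 3: ⟨T=-3; E=∅; St=[if0 :: subR :: subR]⟩
step 4: ⟨T=3; E=∅; St=[subR :: subR]⟩
step 5: ⟨T=(let q = 4 in q); E=∅; St=[subL(3) :: subR]⟩
step 6: ⟨T=q; E={q↦thunk(4, ∅)}; St=[subL(3) :: subR]⟩
step 7: ⟨T=4; E=∅; St=[subL(3) :: subR]⟩
step 8: ⟨T=(let q = ((λq. ((λv. q) 4)) 2) in (q - q)); E=∅; St=[subL(-1)]⟩
step 9: ⟨T=(q - q); E={q↦thunk(((λq. ((λv. q) 4)) 2), ∅)}; St=[subL(-1)]⟩
step 10: ⟨T=q; E={q↦thunk(((λq. ((λv. q) 4)) 2), ∅)}; St=[subR :: subL(-1)]⟩
step 11: ⟨T=((λq. ((λv. q) 4)) 2); E=∅; St=[subR :: subL(-1)]⟩
step 12: ⟨T=(λq. ((λv. q) 4)); E=∅; St=[thunk :: subR :: subL(-1)]⟩
step 13: ⟨T=((λv. q) 4); E={q↦thunk(2, ∅)}; St=[subR :: subL(-1)]⟩
step 14: ⟨T=(λv. q); E={q↦thunk(2, ∅)}; St=[thunk :: subR :: subL(-1)]⟩
step 15: ⟨T=q; E={v↦thunk(4, {q↦thunk(2, ∅)}), q↦thunk(2, ∅)}; St=[subR :: subL(-1)]⟩
step 16: ⟨T=2; E=∅; St=[subR :: subL(-1)]⟩
step 17: ⟨T=q; E={q↦thunk(((λq. ((λv. q) 4)) 2), ∅)}; St=[subL(2) :: subL(-1)]⟩
step 18: ⟨T=((λq. ((λv. q) 4)) 2); E=∅; St=[subL(2) :: subL(-1)]⟩
step 19: ⟨T=(λq. ((λv. q) 4)); E=∅; St=[thunk :: subL(2) :: subL(-1)]⟩
step 20: ⟨T=((λv. q) 4); E={q↦thunk(2, ∅)}; St=[subL(2) :: subL(-1)]⟩
step 21: ⟨T=(λv. q); E={q↦thunk(2, ∅)}; St=[thunk :: subL(2) :: subL(-1)]⟩
step 22: ⟨T=q; E={v↦thunk(4, {q↦thunk(2, ∅)}), q↦thunk(2, ∅)}; St=[subL(2) :: subL(-1)]⟩
step 23: ⟨T=2; E=∅; St=[subL(2) :: subL(-1)]⟩
→ final value -1

Answer: -1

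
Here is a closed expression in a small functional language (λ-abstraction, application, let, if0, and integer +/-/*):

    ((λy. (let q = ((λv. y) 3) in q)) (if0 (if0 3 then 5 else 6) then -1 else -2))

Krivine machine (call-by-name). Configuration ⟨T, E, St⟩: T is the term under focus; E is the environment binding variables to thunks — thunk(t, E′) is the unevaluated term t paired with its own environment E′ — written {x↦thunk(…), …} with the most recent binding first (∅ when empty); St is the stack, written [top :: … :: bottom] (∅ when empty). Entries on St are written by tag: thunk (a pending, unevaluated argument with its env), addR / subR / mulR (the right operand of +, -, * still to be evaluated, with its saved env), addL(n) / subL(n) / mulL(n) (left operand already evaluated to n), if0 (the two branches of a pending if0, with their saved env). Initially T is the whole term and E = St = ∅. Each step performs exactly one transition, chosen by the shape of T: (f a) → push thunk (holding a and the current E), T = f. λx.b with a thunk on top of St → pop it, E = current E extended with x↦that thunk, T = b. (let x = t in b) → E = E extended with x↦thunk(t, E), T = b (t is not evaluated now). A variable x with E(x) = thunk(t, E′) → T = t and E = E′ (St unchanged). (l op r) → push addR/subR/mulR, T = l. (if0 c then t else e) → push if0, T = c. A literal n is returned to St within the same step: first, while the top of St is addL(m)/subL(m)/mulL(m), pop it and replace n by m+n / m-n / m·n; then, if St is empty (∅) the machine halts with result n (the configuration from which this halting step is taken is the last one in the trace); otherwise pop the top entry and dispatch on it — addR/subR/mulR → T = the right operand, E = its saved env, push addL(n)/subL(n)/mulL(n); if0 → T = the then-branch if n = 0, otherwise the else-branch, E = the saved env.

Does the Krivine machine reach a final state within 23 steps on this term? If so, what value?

Answer: -2

Machine steps:
[0] <T=((λy. (let q = ((λv. y) 3) in q)) (if0 (if0 3 then 5 else 6) then -1 else -2)), E=∅, St=∅>
[1] <T=(λy. (let q = ((λv. y) 3) in q)), E=∅, St=[thunk]>
[2] <T=(let q = ((λv. y) 3) in q), E={y↦thunk((if0 (if0 3 then 5 else 6) then -1 else -2), ∅)}, St=∅>
[3] <T=q, E={q↦thunk(((λv. y) 3), {y↦thunk((if0 (if0 3 then 5 else 6) then -1 else -2), ∅)}), y↦thunk((if0 (if0 3 then 5 else 6) then -1 else -2), ∅)}, St=∅>
[4] <T=((λv. y) 3), E={y↦thunk((if0 (if0 3 then 5 else 6) then -1 else -2), ∅)}, St=∅>
[5] <T=(λv. y), E={y↦thunk((if0 (if0 3 then 5 else 6) then -1 else -2), ∅)}, St=[thunk]>
[6] <T=y, E={v↦thunk(3, {y↦thunk((if0 (if0 3 then 5 else 6) then -1 else -2), ∅)}), y↦thunk((if0 (if0 3 then 5 else 6) then -1 else -2), ∅)}, St=∅>
[7] <T=(if0 (if0 3 then 5 else 6) then -1 else -2), E=∅, St=∅>
[8] <T=(if0 3 then 5 else 6), E=∅, St=[if0]>
[9] <T=3, E=∅, St=[if0 :: if0]>
[10] <T=6, E=∅, St=[if0]>
[11] <T=-2, E=∅, St=∅>
→ final value -2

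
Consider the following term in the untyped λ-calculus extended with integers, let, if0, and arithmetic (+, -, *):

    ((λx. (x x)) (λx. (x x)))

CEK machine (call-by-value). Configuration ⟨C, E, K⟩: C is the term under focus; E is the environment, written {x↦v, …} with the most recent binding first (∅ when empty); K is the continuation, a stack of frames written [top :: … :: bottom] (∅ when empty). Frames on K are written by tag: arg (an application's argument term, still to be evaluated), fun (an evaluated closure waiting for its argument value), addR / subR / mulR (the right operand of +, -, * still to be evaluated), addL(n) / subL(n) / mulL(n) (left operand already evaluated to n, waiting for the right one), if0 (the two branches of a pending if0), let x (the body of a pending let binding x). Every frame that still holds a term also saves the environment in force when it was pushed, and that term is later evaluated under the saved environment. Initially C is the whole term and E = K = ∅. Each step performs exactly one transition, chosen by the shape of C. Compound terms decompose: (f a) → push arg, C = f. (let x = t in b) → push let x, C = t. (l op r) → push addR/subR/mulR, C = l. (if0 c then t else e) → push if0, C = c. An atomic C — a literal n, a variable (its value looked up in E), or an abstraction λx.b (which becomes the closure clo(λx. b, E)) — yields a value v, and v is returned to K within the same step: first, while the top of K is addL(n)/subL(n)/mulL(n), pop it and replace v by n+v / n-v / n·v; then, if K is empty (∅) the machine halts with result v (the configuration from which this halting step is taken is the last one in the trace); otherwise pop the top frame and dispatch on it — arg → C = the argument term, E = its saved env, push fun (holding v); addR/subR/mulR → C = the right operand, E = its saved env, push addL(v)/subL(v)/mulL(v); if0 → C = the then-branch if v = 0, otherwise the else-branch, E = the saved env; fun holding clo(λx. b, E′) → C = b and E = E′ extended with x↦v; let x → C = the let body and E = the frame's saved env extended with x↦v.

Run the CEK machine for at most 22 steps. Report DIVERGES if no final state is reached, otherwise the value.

t=0: <C=((λx. (x x)) (λx. (x x))), E=∅, K=∅>
t=1: <C=(λx. (x x)), E=∅, K=[arg]>
t=2: <C=(λx. (x x)), E=∅, K=[fun]>
t=3: <C=(x x), E={x↦clo(λx. (x x), ∅)}, K=∅>
t=4: <C=x, E={x↦clo(λx. (x x), ∅)}, K=[arg]>
t=5: <C=x, E={x↦clo(λx. (x x), ∅)}, K=[fun]>
… configuration repeats with period 3 (steps 3–5 recur indefinitely) …

Answer: DIVERGES (no final state within 22 steps)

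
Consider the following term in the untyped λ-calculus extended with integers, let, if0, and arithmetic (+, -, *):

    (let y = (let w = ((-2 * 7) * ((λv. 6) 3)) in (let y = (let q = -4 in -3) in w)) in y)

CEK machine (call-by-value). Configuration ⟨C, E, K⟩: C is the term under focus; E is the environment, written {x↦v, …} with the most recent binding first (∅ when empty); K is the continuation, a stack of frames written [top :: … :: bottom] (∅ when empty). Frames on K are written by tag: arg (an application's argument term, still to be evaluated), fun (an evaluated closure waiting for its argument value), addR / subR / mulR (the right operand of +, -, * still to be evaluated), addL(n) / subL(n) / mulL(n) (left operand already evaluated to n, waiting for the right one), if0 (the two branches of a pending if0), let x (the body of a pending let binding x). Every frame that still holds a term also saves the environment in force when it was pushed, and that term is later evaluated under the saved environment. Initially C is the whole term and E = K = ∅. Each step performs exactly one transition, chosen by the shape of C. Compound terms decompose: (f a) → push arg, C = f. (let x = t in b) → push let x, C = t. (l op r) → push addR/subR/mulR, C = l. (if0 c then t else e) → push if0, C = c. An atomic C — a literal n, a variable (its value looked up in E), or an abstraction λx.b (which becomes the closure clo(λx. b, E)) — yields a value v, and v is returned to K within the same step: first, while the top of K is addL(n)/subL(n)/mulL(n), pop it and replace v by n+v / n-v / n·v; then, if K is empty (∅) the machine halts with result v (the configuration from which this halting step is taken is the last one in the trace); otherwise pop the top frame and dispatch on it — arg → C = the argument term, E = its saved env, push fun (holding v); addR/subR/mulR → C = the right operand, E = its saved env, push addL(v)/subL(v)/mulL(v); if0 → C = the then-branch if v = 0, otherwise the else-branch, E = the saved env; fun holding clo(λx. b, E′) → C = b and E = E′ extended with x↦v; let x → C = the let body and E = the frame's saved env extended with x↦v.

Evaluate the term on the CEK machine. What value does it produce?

Answer: -84

Machine steps:
step 0: ⟨C=(let y = (let w = ((-2 * 7) * ((λv. 6) 3)) in (let y = (let q = -4 in -3) in w)) in y); E=∅; K=∅⟩
step 1: ⟨C=(let w = ((-2 * 7) * ((λv. 6) 3)) in (let y = (let q = -4 in -3) in w)); E=∅; K=[let y]⟩
step 2: ⟨C=((-2 * 7) * ((λv. 6) 3)); E=∅; K=[let w :: let y]⟩
step 3: ⟨C=(-2 * 7); E=∅; K=[mulR :: let w :: let y]⟩
step 4: ⟨C=-2; E=∅; K=[mulR :: mulR :: let w :: let y]⟩
step 5: ⟨C=7; E=∅; K=[mulL(-2) :: mulR :: let w :: let y]⟩
step 6: ⟨C=((λv. 6) 3); E=∅; K=[mulL(-14) :: let w :: let y]⟩
step 7: ⟨C=(λv. 6); E=∅; K=[arg :: mulL(-14) :: let w :: let y]⟩
step 8: ⟨C=3; E=∅; K=[fun :: mulL(-14) :: let w :: let y]⟩
step 9: ⟨C=6; E={v↦3}; K=[mulL(-14) :: let w :: let y]⟩
step 10: ⟨C=(let y = (let q = -4 in -3) in w); E={w↦-84}; K=[let y]⟩
step 11: ⟨C=(let q = -4 in -3); E={w↦-84}; K=[let y :: let y]⟩
step 12: ⟨C=-4; E={w↦-84}; K=[let q :: let y :: let y]⟩
step 13: ⟨C=-3; E={q↦-4, w↦-84}; K=[let y :: let y]⟩
step 14: ⟨C=w; E={y↦-3, w↦-84}; K=[let y]⟩
step 15: ⟨C=y; E={y↦-84}; K=∅⟩
→ final value -84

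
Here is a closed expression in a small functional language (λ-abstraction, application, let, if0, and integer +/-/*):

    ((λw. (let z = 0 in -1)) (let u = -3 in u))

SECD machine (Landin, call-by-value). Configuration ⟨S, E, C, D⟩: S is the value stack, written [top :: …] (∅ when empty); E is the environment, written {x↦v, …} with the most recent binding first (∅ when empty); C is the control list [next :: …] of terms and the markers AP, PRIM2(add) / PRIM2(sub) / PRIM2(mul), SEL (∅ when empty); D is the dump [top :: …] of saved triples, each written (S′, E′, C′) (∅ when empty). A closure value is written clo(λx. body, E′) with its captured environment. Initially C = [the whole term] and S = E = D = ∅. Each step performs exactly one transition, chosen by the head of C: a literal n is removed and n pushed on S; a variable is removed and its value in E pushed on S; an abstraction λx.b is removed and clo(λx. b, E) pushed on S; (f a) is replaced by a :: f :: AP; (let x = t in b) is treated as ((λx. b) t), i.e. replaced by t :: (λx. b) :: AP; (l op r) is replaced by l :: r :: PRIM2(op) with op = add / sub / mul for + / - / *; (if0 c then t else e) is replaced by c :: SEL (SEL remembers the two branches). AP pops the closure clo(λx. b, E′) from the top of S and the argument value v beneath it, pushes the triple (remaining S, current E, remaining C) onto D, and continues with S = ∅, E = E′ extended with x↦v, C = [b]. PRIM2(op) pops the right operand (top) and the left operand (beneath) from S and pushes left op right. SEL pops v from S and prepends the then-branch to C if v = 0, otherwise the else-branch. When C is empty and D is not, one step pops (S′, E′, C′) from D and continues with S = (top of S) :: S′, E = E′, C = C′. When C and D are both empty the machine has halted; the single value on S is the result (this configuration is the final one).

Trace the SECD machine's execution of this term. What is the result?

[0] <S=∅, E=∅, C=[((λw. (let z = 0 in -1)) (let u = -3 in u))], D=∅>
[1] <S=∅, E=∅, C=[(let u = -3 in u) :: (λw. (let z = 0 in -1)) :: AP], D=∅>
[2] <S=∅, E=∅, C=[-3 :: (λu. u) :: AP :: (λw. (let z = 0 in -1)) :: AP], D=∅>
[3] <S=[-3], E=∅, C=[(λu. u) :: AP :: (λw. (let z = 0 in -1)) :: AP], D=∅>
[4] <S=[clo(λu. u, ∅) :: -3], E=∅, C=[AP :: (λw. (let z = 0 in -1)) :: AP], D=∅>
[5] <S=∅, E={u↦-3}, C=[u], D=[(∅, ∅, [(λw. (let z = 0 in -1)) :: AP])]>
[6] <S=[-3], E={u↦-3}, C=∅, D=[(∅, ∅, [(λw. (let z = 0 in -1)) :: AP])]>
[7] <S=[-3], E=∅, C=[(λw. (let z = 0 in -1)) :: AP], D=∅>
[8] <S=[clo(λw. (let z = 0 in -1), ∅) :: -3], E=∅, C=[AP], D=∅>
[9] <S=∅, E={w↦-3}, C=[(let z = 0 in -1)], D=[(∅, ∅, ∅)]>
[10] <S=∅, E={w↦-3}, C=[0 :: (λz. -1) :: AP], D=[(∅, ∅, ∅)]>
[11] <S=[0], E={w↦-3}, C=[(λz. -1) :: AP], D=[(∅, ∅, ∅)]>
[12] <S=[clo(λz. -1, {w↦-3}) :: 0], E={w↦-3}, C=[AP], D=[(∅, ∅, ∅)]>
[13] <S=∅, E={z↦0, w↦-3}, C=[-1], D=[(∅, {w↦-3}, ∅) :: (∅, ∅, ∅)]>
[14] <S=[-1], E={z↦0, w↦-3}, C=∅, D=[(∅, {w↦-3}, ∅) :: (∅, ∅, ∅)]>
[15] <S=[-1], E={w↦-3}, C=∅, D=[(∅, ∅, ∅)]>
[16] <S=[-1], E=∅, C=∅, D=∅>
→ final value -1

Answer: -1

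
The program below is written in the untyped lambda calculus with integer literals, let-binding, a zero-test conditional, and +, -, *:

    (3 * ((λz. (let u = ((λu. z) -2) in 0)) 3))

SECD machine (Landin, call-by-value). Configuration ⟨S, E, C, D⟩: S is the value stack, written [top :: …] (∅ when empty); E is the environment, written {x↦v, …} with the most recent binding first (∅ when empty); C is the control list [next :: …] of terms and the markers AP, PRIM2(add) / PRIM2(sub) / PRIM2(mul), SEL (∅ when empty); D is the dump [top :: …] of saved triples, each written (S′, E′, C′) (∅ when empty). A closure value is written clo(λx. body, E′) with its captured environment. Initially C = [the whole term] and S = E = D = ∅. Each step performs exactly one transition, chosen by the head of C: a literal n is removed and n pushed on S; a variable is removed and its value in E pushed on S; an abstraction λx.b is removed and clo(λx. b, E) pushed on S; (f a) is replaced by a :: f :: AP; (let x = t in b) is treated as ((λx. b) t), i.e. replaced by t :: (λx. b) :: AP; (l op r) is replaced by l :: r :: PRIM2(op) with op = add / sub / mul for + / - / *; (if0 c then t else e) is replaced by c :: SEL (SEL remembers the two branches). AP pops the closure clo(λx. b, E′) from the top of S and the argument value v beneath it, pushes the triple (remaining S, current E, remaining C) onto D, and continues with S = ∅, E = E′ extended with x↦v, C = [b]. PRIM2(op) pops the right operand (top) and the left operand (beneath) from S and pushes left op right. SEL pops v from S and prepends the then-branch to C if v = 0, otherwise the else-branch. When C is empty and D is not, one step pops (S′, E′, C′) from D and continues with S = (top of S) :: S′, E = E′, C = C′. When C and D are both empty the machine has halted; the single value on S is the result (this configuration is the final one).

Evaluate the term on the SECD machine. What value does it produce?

Answer: 0

Machine steps:
step 0: [S=∅ | E=∅ | C=[(3 * ((λz. (let u = ((λu. z) -2) in 0)) 3))] | D=∅]
step 1: [S=∅ | E=∅ | C=[3 :: ((λz. (let u = ((λu. z) -2) in 0)) 3) :: PRIM2(mul)] | D=∅]
step 2: [S=[3] | E=∅ | C=[((λz. (let u = ((λu. z) -2) in 0)) 3) :: PRIM2(mul)] | D=∅]
step 3: [S=[3] | E=∅ | C=[3 :: (λz. (let u = ((λu. z) -2) in 0)) :: AP :: PRIM2(mul)] | D=∅]
step 4: [S=[3 :: 3] | E=∅ | C=[(λz. (let u = ((λu. z) -2) in 0)) :: AP :: PRIM2(mul)] | D=∅]
step 5: [S=[clo(λz. (let u = ((λu. z) -2) in 0), ∅) :: 3 :: 3] | E=∅ | C=[AP :: PRIM2(mul)] | D=∅]
step 6: [S=∅ | E={z↦3} | C=[(let u = ((λu. z) -2) in 0)] | D=[([3], ∅, [PRIM2(mul)])]]
step 7: [S=∅ | E={z↦3} | C=[((λu. z) -2) :: (λu. 0) :: AP] | D=[([3], ∅, [PRIM2(mul)])]]
step 8: [S=∅ | E={z↦3} | C=[-2 :: (λu. z) :: AP :: (λu. 0) :: AP] | D=[([3], ∅, [PRIM2(mul)])]]
step 9: [S=[-2] | E={z↦3} | C=[(λu. z) :: AP :: (λu. 0) :: AP] | D=[([3], ∅, [PRIM2(mul)])]]
step 10: [S=[clo(λu. z, {z↦3}) :: -2] | E={z↦3} | C=[AP :: (λu. 0) :: AP] | D=[([3], ∅, [PRIM2(mul)])]]
step 11: [S=∅ | E={u↦-2, z↦3} | C=[z] | D=[(∅, {z↦3}, [(λu. 0) :: AP]) :: ([3], ∅, [PRIM2(mul)])]]
step 12: [S=[3] | E={u↦-2, z↦3} | C=∅ | D=[(∅, {z↦3}, [(λu. 0) :: AP]) :: ([3], ∅, [PRIM2(mul)])]]
step 13: [S=[3] | E={z↦3} | C=[(λu. 0) :: AP] | D=[([3], ∅, [PRIM2(mul)])]]
step 14: [S=[clo(λu. 0, {z↦3}) :: 3] | E={z↦3} | C=[AP] | D=[([3], ∅, [PRIM2(mul)])]]
step 15: [S=∅ | E={u↦3, z↦3} | C=[0] | D=[(∅, {z↦3}, ∅) :: ([3], ∅, [PRIM2(mul)])]]
step 16: [S=[0] | E={u↦3, z↦3} | C=∅ | D=[(∅, {z↦3}, ∅) :: ([3], ∅, [PRIM2(mul)])]]
step 17: [S=[0] | E={z↦3} | C=∅ | D=[([3], ∅, [PRIM2(mul)])]]
step 18: [S=[0 :: 3] | E=∅ | C=[PRIM2(mul)] | D=∅]
step 19: [S=[0] | E=∅ | C=∅ | D=∅]
→ final value 0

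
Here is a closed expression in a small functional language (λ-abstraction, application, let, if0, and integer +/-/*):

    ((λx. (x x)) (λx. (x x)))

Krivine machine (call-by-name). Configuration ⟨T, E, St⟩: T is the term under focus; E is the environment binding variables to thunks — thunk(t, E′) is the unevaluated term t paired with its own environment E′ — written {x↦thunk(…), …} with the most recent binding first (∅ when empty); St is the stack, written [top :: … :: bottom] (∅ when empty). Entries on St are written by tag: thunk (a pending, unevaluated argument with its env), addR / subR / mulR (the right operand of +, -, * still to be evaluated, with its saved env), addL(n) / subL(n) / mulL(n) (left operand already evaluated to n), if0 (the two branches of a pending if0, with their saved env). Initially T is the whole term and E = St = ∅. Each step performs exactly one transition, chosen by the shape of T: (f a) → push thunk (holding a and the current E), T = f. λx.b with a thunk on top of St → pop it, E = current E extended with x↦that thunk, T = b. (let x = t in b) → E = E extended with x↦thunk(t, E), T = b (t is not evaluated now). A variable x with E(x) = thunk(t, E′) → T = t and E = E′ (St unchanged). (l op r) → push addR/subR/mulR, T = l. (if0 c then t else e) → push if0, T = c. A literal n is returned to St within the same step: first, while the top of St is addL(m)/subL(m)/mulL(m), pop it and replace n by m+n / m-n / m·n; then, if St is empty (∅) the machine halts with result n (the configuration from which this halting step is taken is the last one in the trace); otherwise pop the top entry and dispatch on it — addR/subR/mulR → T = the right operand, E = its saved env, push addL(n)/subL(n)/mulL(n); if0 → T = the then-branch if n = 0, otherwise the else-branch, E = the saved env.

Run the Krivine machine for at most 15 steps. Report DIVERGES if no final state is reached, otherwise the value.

Answer: DIVERGES (no final state within 15 steps)

Execution trace:
step 0: [T=((λx. (x x)) (λx. (x x))) | E=∅ | St=∅]
step 1: [T=(λx. (x x)) | E=∅ | St=[thunk]]
step 2: [T=(x x) | E={x↦thunk((λx. (x x)), ∅)} | St=∅]
step 3: [T=x | E={x↦thunk((λx. (x x)), ∅)} | St=[thunk]]
step 4: [T=(λx. (x x)) | E=∅ | St=[thunk]]
step 5: [T=(x x) | E={x↦thunk(x, {x↦thunk((λx. (x x)), ∅)})} | St=∅]
step 6: [T=x | E={x↦thunk(x, {x↦thunk((λx. (x x)), ∅)})} | St=[thunk]]
step 7: [T=x | E={x↦thunk((λx. (x x)), ∅)} | St=[thunk]]
step 8: [T=(λx. (x x)) | E=∅ | St=[thunk]]
step 9: [T=(x x) | E={x↦thunk(x, {x↦thunk(x, {x↦thunk((λx. (x x)), ∅)})})} | St=∅]
step 10: [T=x | E={x↦thunk(x, {x↦thunk(x, {x↦thunk((λx. (x x)), ∅)})})} | St=[thunk]]
step 11: [T=x | E={x↦thunk(x, {x↦thunk((λx. (x x)), ∅)})} | St=[thunk]]
step 12: [T=x | E={x↦thunk((λx. (x x)), ∅)} | St=[thunk]]
step 13: [T=(λx. (x x)) | E=∅ | St=[thunk]]
step 14: [T=(x x) | E={x↦thunk(x, {x↦thunk(x, {x↦thunk(x, {x↦thunk((λx. (x x)), ∅)})})})} | St=∅]
step 15: [T=x | E={x↦thunk(x, {x↦thunk(x, {x↦thunk(x, {x↦thunk((λx. (x x)), ∅)})})})} | St=[thunk]]
→ 15 transitions taken and the configuration is still not final: no result within 15 steps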